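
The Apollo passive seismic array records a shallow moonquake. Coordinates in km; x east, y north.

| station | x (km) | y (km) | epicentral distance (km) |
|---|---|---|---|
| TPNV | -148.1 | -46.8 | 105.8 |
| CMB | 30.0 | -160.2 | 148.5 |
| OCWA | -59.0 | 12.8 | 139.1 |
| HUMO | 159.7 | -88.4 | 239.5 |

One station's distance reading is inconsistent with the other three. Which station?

CMB

Solve using three stations at a time. Using TPNV, OCWA, HUMO (subtract circle equations pairwise → linear system) gives (x, y) ≈ (-77.0, -125.1).
Distances from that point to each station vs reported:
  TPNV: calculated 105.8 vs reported 105.8 → residual 0.0 km
  CMB: calculated 112.6 vs reported 148.5 → residual 35.9 km
  OCWA: calculated 139.1 vs reported 139.1 → residual 0.0 km
  HUMO: calculated 239.5 vs reported 239.5 → residual 0.0 km
TPNV, OCWA, HUMO are mutually consistent (residuals ≈ 0); CMB is off by 35.9 km.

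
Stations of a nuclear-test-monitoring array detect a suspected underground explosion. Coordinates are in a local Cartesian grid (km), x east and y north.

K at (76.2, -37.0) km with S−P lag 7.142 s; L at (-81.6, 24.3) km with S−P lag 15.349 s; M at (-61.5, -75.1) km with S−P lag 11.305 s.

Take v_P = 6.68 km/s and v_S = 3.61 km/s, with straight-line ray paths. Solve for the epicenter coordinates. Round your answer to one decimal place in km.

(20.2, -40.3)

Distance from S−P lag: d = Δt · v_P v_S / (v_P − v_S) = Δt · (6.68·3.61)/(6.68−3.61) ≈ 7.8550·Δt.
So d_K = 56.10, d_L = 120.57, d_M = 88.80 km.
Circle about each station: (x − 76.2)² + (y + 37.0)² = 56.10²; (x + 81.6)² + (y − 24.3)² = 120.57²; (x + 61.5)² + (y + 75.1)² = 88.80².
Subtracting pairs of circle equations eliminates x²+y² and gives linear equations (the radical axes):
-315.6 x + 122.6 y = -11316.30
-275.4 x − 76.2 y = -2491.41
Solving the 2×2 system: x ≈ 20.2, y ≈ -40.3 km.
Check against K (with the unrounded x, y): √((x − 76.2)²+(y + 37.0)²) = 56.10 ≈ 56.10 km. ✓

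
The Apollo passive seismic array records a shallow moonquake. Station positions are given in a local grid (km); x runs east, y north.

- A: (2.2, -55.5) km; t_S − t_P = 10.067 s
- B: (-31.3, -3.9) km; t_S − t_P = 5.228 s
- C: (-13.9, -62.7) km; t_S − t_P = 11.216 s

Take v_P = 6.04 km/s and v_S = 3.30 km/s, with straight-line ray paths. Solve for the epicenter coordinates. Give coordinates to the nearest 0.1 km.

x ≈ 0.0 km, y ≈ 17.7 km

Distance from S−P lag: d = Δt · v_P v_S / (v_P − v_S) = Δt · (6.04·3.30)/(6.04−3.30) ≈ 7.2745·Δt.
So d_A = 73.23, d_B = 38.03, d_C = 81.59 km.
Circle about each station: (x − 2.2)² + (y + 55.5)² = 73.23²; (x + 31.3)² + (y + 3.9)² = 38.03²; (x + 13.9)² + (y + 62.7)² = 81.59².
Subtracting pairs of circle equations eliminates x²+y² and gives linear equations (the radical axes):
-67.0 x + 103.2 y = 1826.16
-32.2 x − 14.4 y = -254.89
Solving the 2×2 system: x ≈ 0.0, y ≈ 17.7 km.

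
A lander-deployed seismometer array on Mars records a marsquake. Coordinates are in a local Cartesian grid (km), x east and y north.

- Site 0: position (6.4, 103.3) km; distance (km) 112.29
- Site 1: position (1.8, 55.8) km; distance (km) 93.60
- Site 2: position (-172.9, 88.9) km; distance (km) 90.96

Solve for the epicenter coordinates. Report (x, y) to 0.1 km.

(-91.5, 48.3)

Circle about each station: (x − 6.4)² + (y − 103.3)² = 112.29²; (x − 1.8)² + (y − 55.8)² = 93.60²; (x + 172.9)² + (y − 88.9)² = 90.96².
Subtracting the Site 0 equation from the Site 1 and Site 2 equations removes the quadratic terms:
-9.2 x − 95.0 y = -3746.89
-358.6 x − 28.8 y = 31421.09
Solving the 2×2 system: x ≈ -91.5, y ≈ 48.3 km.
Check against Site 0 (with the unrounded x, y): √((x − 6.4)²+(y − 103.3)²) = 112.29 ≈ 112.29 km. ✓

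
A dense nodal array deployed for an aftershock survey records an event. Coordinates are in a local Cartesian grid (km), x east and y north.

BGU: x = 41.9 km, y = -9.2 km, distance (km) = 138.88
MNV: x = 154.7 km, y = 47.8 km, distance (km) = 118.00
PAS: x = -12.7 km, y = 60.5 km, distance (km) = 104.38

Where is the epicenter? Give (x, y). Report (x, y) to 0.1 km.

Circle about each station: (x − 41.9)² + (y + 9.2)² = 138.88²; (x − 154.7)² + (y − 47.8)² = 118.00²; (x + 12.7)² + (y − 60.5)² = 104.38².
Subtracting the BGU equation from the MNV and PAS equations removes the quadratic terms:
225.6 x + 114.0 y = 29740.33
-109.2 x + 139.4 y = 10373.76
Solving the 2×2 system: x ≈ 67.5, y ≈ 127.3 km.

x ≈ 67.5 km, y ≈ 127.3 km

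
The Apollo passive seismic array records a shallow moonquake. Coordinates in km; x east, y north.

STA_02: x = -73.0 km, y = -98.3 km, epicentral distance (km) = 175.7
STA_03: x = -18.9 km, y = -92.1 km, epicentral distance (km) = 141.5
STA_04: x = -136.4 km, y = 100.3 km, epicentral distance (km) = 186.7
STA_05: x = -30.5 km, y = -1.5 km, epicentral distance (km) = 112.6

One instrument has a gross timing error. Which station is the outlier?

Solve using three stations at a time. Using STA_02, STA_03, STA_04 (subtract circle equations pairwise → linear system) gives (x, y) ≈ (39.2, 36.9).
Distances from that point to each station vs reported:
  STA_02: calculated 175.7 vs reported 175.7 → residual 0.0 km
  STA_03: calculated 141.5 vs reported 141.5 → residual 0.0 km
  STA_04: calculated 186.7 vs reported 186.7 → residual 0.0 km
  STA_05: calculated 79.6 vs reported 112.6 → residual 33.0 km
STA_02, STA_03, STA_04 are mutually consistent (residuals ≈ 0); STA_05 is off by 33.0 km.

STA_05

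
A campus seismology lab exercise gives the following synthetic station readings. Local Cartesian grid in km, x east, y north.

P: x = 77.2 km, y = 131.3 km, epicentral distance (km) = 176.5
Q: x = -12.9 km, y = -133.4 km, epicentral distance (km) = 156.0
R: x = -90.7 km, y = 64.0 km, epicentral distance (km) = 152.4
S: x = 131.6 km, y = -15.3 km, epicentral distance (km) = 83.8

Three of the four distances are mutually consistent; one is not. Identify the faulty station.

Solve using three stations at a time. Using Q, R, S (subtract circle equations pairwise → linear system) gives (x, y) ≈ (51.3, 8.8).
Distances from that point to each station vs reported:
  P: calculated 125.2 vs reported 176.5 → residual 51.3 km
  Q: calculated 156.0 vs reported 156.0 → residual 0.0 km
  R: calculated 152.4 vs reported 152.4 → residual 0.0 km
  S: calculated 83.8 vs reported 83.8 → residual 0.0 km
Q, R, S are mutually consistent (residuals ≈ 0); P is off by 51.3 km.

P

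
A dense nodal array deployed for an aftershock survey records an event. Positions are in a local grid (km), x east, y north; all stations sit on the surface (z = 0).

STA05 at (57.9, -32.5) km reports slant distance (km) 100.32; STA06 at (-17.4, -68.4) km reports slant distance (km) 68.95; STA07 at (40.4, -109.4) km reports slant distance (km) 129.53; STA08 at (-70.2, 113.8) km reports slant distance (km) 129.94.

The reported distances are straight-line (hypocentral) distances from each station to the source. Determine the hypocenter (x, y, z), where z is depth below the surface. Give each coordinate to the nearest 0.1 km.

x ≈ -35.2 km, y ≈ -8.1 km, depth ≈ 28.3 km

Each station gives a sphere (x−x_i)² + (y−y_i)² + z² = d_i² (stations at z=0).
Subtracting the STA05 sphere from STA06 and STA07: z² cancels, leaving linear equations in x and y:
-150.6 x − 71.8 y = 5882.66
-35.0 x − 153.8 y = 2477.94
Solving: x ≈ -35.199, y ≈ -8.101 km (keep extra digits for the depth step; rounded: -35.2, -8.1).
Then from the STA05 sphere: z² = 100.32² − (x − 57.9)² − (y + 32.5)² with x = -35.199, y = -8.101, so z ≈ 28.308 ≈ 28.3 km.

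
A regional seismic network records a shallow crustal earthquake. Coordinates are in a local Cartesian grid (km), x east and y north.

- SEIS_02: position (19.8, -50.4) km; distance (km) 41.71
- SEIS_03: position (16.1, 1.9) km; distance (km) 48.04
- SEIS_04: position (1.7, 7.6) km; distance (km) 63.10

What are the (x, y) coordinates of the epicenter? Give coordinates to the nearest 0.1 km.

Circle about each station: (x − 19.8)² + (y + 50.4)² = 41.71²; (x − 16.1)² + (y − 1.9)² = 48.04²; (x − 1.7)² + (y − 7.6)² = 63.10².
Subtracting pairs of circle equations eliminates x²+y² and gives linear equations (the radical axes):
-7.4 x + 104.6 y = -3237.50
-36.2 x + 116.0 y = -5113.44
Solving the 2×2 system: x ≈ 54.4, y ≈ -27.1 km.

(54.4, -27.1)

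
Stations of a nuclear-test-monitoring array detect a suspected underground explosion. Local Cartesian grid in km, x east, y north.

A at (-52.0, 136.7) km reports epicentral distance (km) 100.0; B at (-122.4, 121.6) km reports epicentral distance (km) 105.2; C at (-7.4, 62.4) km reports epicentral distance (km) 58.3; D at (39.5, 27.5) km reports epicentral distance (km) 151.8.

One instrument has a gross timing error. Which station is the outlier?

D

Solve using three stations at a time. Using A, B, C (subtract circle equations pairwise → linear system) gives (x, y) ≈ (-59.9, 37.0).
Distances from that point to each station vs reported:
  A: calculated 100.0 vs reported 100.0 → residual 0.0 km
  B: calculated 105.2 vs reported 105.2 → residual 0.0 km
  C: calculated 58.3 vs reported 58.3 → residual 0.0 km
  D: calculated 99.8 vs reported 151.8 → residual 52.0 km
A, B, C are mutually consistent (residuals ≈ 0); D is off by 52.0 km.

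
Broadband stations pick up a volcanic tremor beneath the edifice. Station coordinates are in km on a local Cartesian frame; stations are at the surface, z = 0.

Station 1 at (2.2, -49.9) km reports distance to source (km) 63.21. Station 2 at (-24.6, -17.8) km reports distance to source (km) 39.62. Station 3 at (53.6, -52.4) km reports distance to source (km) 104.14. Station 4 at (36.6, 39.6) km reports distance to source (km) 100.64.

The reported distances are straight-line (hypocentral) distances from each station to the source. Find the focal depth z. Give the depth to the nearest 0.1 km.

Each station gives a sphere (x−x_i)² + (y−y_i)² + z² = d_i² (stations at z=0).
Subtracting the Station 1 sphere from Station 2 and Station 3: z² cancels, leaving linear equations in x and y:
-53.6 x + 64.2 y = 852.91
102.8 x − 5.0 y = -3725.77
Solving: x ≈ -37.103, y ≈ -17.692 km (keep extra digits for the depth step; rounded: -37.1, -17.7).
Then from the Station 1 sphere: z² = 63.21² − (x − 2.2)² − (y + 49.9)² with x = -37.103, y = -17.692, so z ≈ 37.596 ≈ 37.6 km.
Check against Station 4 (with the unrounded solution): distance 100.64 ≈ 100.64 km. ✓

z ≈ 37.6 km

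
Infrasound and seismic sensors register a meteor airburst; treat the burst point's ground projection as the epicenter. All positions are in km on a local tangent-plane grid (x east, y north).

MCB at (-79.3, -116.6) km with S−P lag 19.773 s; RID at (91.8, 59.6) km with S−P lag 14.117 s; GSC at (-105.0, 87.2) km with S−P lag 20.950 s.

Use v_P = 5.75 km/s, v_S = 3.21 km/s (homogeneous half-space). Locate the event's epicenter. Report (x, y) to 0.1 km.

x ≈ 14.2 km, y ≈ -7.5 km

Distance from S−P lag: d = Δt · v_P v_S / (v_P − v_S) = Δt · (5.75·3.21)/(5.75−3.21) ≈ 7.2667·Δt.
So d_MCB = 143.69, d_RID = 102.58, d_GSC = 152.24 km.
Circle about each station: (x + 79.3)² + (y + 116.6)² = 143.69²; (x − 91.8)² + (y − 59.6)² = 102.58²; (x + 105.0)² + (y − 87.2)² = 152.24².
Subtracting the MCB equation from the RID and GSC equations removes the quadratic terms:
342.2 x + 352.4 y = 2219.51
-51.4 x + 407.6 y = -3785.41
Solving the 2×2 system: x ≈ 14.2, y ≈ -7.5 km.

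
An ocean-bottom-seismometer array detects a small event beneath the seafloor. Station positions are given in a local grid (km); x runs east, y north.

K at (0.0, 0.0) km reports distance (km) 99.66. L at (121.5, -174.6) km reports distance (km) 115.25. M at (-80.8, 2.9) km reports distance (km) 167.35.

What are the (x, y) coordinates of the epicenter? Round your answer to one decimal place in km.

Circle about each station: x² + y² = 99.66²; (x − 121.5)² + (y + 174.6)² = 115.25²; (x + 80.8)² + (y − 2.9)² = 167.35².
Subtracting pairs of circle equations eliminates x²+y² and gives linear equations (the radical axes):
243.0 x − 349.2 y = 41896.96
-161.6 x + 5.8 y = -11536.86
Solving the 2×2 system: x ≈ 68.8, y ≈ -72.1 km.

68.8 km east, -72.1 km north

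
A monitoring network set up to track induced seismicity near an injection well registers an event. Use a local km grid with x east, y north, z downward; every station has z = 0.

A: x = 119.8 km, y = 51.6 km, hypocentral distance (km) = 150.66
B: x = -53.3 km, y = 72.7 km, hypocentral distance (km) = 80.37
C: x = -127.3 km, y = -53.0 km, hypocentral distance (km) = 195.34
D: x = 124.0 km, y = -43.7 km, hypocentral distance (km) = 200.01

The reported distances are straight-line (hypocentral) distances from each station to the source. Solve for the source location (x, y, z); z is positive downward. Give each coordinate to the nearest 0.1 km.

(-10.4, 88.9, 66.0)

Each station gives a sphere (x−x_i)² + (y−y_i)² + z² = d_i² (stations at z=0).
Subtracting the A sphere from B and C: z² cancels, leaving linear equations in x and y:
-346.2 x + 42.2 y = 7350.68
-494.2 x − 209.2 y = -13459.59
Solving: x ≈ -10.396, y ≈ 88.898 km (keep extra digits for the depth step; rounded: -10.4, 88.9).
Then from the A sphere: z² = 150.66² − (x − 119.8)² − (y − 51.6)² with x = -10.396, y = 88.898, so z ≈ 66.002 ≈ 66.0 km.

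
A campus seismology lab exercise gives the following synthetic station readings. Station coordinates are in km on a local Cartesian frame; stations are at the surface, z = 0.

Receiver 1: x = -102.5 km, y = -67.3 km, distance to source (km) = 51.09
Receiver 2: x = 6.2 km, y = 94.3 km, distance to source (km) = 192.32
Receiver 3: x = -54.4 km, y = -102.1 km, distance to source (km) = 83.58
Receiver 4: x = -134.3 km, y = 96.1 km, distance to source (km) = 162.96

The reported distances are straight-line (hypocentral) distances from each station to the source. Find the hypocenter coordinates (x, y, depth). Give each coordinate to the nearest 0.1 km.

Each station gives a sphere (x−x_i)² + (y−y_i)² + z² = d_i² (stations at z=0).
Subtracting the Receiver 1 sphere from Receiver 2 and Receiver 3: z² cancels, leaving linear equations in x and y:
217.4 x + 323.2 y = -40481.40
96.2 x − 69.6 y = -6027.20
Solving: x ≈ -103.098, y ≈ -55.903 km (keep extra digits for the depth step; rounded: -103.1, -55.9).
Then from the Receiver 1 sphere: z² = 51.09² − (x + 102.5)² − (y + 67.3)² with x = -103.098, y = -55.903, so z ≈ 49.799 ≈ 49.8 km.
Check against Receiver 4 (with the unrounded solution): distance 162.97 ≈ 162.96 km. ✓

(-103.1, -55.9, 49.8)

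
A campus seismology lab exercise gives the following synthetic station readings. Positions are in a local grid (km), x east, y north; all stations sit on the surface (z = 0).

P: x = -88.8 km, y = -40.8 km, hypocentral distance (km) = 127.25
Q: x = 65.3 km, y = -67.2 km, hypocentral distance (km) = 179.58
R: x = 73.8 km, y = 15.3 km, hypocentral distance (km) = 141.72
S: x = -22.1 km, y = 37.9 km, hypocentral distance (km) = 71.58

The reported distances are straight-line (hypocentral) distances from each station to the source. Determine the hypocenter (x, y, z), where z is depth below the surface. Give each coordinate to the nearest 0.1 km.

x ≈ -44.4 km, y ≈ 59.5 km, depth ≈ 64.5 km

Each station gives a sphere (x−x_i)² + (y−y_i)² + z² = d_i² (stations at z=0).
Subtracting the P sphere from Q and R: z² cancels, leaving linear equations in x and y:
308.2 x − 52.8 y = -16826.56
325.2 x + 112.2 y = -7761.55
Solving: x ≈ -44.400, y ≈ 59.514 km (keep extra digits for the depth step; rounded: -44.4, 59.5).
Then from the P sphere: z² = 127.25² − (x + 88.8)² − (y + 40.8)² with x = -44.400, y = 59.514, so z ≈ 64.485 ≈ 64.5 km.
Check against S (with the unrounded solution): distance 71.57 ≈ 71.58 km. ✓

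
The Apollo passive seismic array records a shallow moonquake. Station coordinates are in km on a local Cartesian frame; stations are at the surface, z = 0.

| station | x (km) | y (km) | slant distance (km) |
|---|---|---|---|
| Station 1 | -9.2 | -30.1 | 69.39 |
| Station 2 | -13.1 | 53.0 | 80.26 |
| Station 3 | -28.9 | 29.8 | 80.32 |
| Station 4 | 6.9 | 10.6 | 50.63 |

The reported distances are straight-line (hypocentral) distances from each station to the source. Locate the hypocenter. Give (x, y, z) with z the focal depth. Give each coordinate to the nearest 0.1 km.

Each station gives a sphere (x−x_i)² + (y−y_i)² + z² = d_i² (stations at z=0).
Subtracting the Station 1 sphere from Station 2 and Station 3: z² cancels, leaving linear equations in x and y:
-7.8 x + 166.2 y = 363.26
-39.4 x + 119.8 y = -903.73
Solving: x ≈ 34.507, y ≈ 3.805 km (keep extra digits for the depth step; rounded: 34.5, 3.8).
Then from the Station 1 sphere: z² = 69.39² − (x + 9.2)² − (y + 30.1)² with x = 34.507, y = 3.805, so z ≈ 41.894 ≈ 41.9 km.

x ≈ 34.5 km, y ≈ 3.8 km, depth ≈ 41.9 km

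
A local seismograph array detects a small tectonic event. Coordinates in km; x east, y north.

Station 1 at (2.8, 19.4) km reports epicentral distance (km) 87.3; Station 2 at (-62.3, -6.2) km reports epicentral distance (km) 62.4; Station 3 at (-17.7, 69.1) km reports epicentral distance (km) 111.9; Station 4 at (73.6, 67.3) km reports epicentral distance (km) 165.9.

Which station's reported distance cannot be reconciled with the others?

Solve using three stations at a time. Using Station 1, Station 2, Station 4 (subtract circle equations pairwise → linear system) gives (x, y) ≈ (-31.9, -60.8).
Distances from that point to each station vs reported:
  Station 1: calculated 87.4 vs reported 87.3 → residual 0.1 km
  Station 2: calculated 62.5 vs reported 62.4 → residual 0.1 km
  Station 3: calculated 130.7 vs reported 111.9 → residual 18.8 km
  Station 4: calculated 166.0 vs reported 165.9 → residual 0.1 km
Station 1, Station 2, Station 4 are mutually consistent (residuals ≈ 0); Station 3 is off by 18.8 km.

Station 3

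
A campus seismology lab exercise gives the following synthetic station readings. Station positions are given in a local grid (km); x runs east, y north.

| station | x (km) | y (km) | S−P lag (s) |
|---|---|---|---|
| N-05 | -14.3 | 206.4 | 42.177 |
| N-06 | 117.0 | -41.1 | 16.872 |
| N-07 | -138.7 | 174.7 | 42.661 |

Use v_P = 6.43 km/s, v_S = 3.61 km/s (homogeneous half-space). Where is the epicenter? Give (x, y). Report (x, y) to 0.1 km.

Distance from S−P lag: d = Δt · v_P v_S / (v_P − v_S) = Δt · (6.43·3.61)/(6.43−3.61) ≈ 8.2313·Δt.
So d_N-05 = 347.17, d_N-06 = 138.88, d_N-07 = 351.16 km.
Circle about each station: (x + 14.3)² + (y − 206.4)² = 347.17²; (x − 117.0)² + (y + 41.1)² = 138.88²; (x + 138.7)² + (y − 174.7)² = 351.16².
Subtracting the N-05 equation from the N-06 and N-07 equations removes the quadratic terms:
262.6 x − 495.0 y = 73812.11
-248.8 x − 63.4 y = 4165.99
Solving the 2×2 system: x ≈ 18.7, y ≈ -139.2 km.

(18.7, -139.2)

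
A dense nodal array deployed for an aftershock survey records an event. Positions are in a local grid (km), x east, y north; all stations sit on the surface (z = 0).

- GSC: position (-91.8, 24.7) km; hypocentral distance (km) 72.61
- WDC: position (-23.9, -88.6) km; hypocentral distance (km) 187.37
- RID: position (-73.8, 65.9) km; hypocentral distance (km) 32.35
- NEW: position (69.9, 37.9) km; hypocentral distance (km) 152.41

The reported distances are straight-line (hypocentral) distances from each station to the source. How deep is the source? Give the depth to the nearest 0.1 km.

Each station gives a sphere (x−x_i)² + (y−y_i)² + z² = d_i² (stations at z=0).
Subtracting the GSC sphere from WDC and RID: z² cancels, leaving linear equations in x and y:
135.8 x − 226.6 y = -30451.46
36.0 x + 82.4 y = 4977.61
Solving: x ≈ -71.393, y ≈ 91.599 km (keep extra digits for the depth step; rounded: -71.4, 91.6).
Then from the GSC sphere: z² = 72.61² − (x + 91.8)² − (y − 24.7)² with x = -71.393, y = 91.599, so z ≈ 19.501 ≈ 19.5 km.

19.5 km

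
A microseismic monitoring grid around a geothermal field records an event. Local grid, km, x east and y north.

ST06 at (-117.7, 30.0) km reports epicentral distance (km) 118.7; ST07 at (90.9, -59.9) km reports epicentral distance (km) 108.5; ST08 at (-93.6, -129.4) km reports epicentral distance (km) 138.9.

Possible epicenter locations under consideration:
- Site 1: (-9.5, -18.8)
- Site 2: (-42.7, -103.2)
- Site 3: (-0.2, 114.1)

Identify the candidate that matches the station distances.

Site 1

For each candidate, compare |candidate − station| to the reported distance:
Site 1: residuals ST06 0.0, ST07 0.0, ST08 0.0 → max 0.0 km
Site 2: residuals ST06 34.2, ST07 31.9, ST08 81.7 → max 81.7 km
Site 3: residuals ST06 25.8, ST07 87.9, ST08 121.9 → max 121.9 km
Only Site 1 has all residuals ≈ 0.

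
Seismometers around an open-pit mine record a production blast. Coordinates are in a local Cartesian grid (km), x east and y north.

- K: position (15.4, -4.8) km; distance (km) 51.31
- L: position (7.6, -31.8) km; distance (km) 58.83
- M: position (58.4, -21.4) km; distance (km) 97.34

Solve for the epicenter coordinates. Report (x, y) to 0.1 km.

Circle about each station: (x − 15.4)² + (y + 4.8)² = 51.31²; (x − 7.6)² + (y + 31.8)² = 58.83²; (x − 58.4)² + (y + 21.4)² = 97.34².
Subtracting the K equation from the L and M equations removes the quadratic terms:
-15.6 x − 54.0 y = -19.45
86.0 x − 33.2 y = -3234.04
Solving the 2×2 system: x ≈ -33.7, y ≈ 10.1 km.
Check against K (with the unrounded x, y): √((x − 15.4)²+(y + 4.8)²) = 51.32 ≈ 51.31 km. ✓

(-33.7, 10.1)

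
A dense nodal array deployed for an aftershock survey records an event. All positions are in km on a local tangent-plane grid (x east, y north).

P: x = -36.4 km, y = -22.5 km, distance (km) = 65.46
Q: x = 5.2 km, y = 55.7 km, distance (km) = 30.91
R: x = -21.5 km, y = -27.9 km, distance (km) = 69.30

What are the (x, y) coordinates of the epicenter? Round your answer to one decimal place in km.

-22.2 km east, 41.4 km north

Circle about each station: (x + 36.4)² + (y + 22.5)² = 65.46²; (x − 5.2)² + (y − 55.7)² = 30.91²; (x + 21.5)² + (y + 27.9)² = 69.30².
Subtracting the P equation from the Q and R equations removes the quadratic terms:
83.2 x + 156.4 y = 4627.90
29.8 x − 10.8 y = -1108.03
Solving the 2×2 system: x ≈ -22.2, y ≈ 41.4 km.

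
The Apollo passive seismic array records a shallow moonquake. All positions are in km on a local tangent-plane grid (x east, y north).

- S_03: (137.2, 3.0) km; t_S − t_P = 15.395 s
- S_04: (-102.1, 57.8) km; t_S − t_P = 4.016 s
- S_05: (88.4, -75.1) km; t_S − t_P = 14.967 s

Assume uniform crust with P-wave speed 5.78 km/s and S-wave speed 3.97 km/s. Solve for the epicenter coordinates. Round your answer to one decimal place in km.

(-51.4, 53.2)

Distance from S−P lag: d = Δt · v_P v_S / (v_P − v_S) = Δt · (5.78·3.97)/(5.78−3.97) ≈ 12.6777·Δt.
So d_S_03 = 195.17, d_S_04 = 50.91, d_S_05 = 189.75 km.
Circle about each station: (x − 137.2)² + (y − 3.0)² = 195.17²; (x + 102.1)² + (y − 57.8)² = 50.91²; (x − 88.4)² + (y + 75.1)² = 189.75².
Subtracting pairs of circle equations eliminates x²+y² and gives linear equations (the radical axes):
-478.6 x + 109.6 y = 30431.91
-97.6 x − 156.2 y = -3292.00
Solving the 2×2 system: x ≈ -51.4, y ≈ 53.2 km.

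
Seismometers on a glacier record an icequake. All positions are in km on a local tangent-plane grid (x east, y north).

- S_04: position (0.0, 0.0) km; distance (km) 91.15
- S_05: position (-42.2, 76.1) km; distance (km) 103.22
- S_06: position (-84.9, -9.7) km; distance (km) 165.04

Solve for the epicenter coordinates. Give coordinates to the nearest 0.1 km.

Circle about each station: x² + y² = 91.15²; (x + 42.2)² + (y − 76.1)² = 103.22²; (x + 84.9)² + (y + 9.7)² = 165.04².
Subtracting pairs of circle equations eliminates x²+y² and gives linear equations (the radical axes):
-84.4 x + 152.2 y = 5226.00
-169.8 x − 19.4 y = -11627.78
Solving the 2×2 system: x ≈ 60.7, y ≈ 68.0 km.

(60.7, 68.0)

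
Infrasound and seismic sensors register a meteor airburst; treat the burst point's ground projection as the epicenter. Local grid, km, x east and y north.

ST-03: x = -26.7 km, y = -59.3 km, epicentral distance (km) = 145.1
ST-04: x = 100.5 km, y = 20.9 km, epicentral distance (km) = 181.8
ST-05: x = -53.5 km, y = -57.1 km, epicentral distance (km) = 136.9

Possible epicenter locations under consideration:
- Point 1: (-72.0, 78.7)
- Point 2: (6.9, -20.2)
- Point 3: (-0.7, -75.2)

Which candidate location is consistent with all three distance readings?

Point 1

For each candidate, compare |candidate − station| to the reported distance:
Point 1: residuals ST-03 0.1, ST-04 0.1, ST-05 0.2 → max 0.2 km
Point 2: residuals ST-03 93.5, ST-04 79.6, ST-05 66.1 → max 93.5 km
Point 3: residuals ST-03 114.6, ST-04 42.2, ST-05 81.1 → max 114.6 km
Only Point 1 has all residuals ≈ 0.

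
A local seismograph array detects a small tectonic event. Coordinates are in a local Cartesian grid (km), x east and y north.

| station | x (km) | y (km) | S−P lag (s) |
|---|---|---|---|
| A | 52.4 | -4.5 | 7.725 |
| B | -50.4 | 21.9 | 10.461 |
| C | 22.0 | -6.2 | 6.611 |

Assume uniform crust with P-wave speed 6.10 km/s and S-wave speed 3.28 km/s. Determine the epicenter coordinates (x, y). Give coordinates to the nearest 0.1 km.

Distance from S−P lag: d = Δt · v_P v_S / (v_P − v_S) = Δt · (6.10·3.28)/(6.10−3.28) ≈ 7.0950·Δt.
So d_A = 54.81, d_B = 74.22, d_C = 46.91 km.
Circle about each station: (x − 52.4)² + (y + 4.5)² = 54.81²; (x + 50.4)² + (y − 21.9)² = 74.22²; (x − 22.0)² + (y + 6.2)² = 46.91².
Subtracting pairs of circle equations eliminates x²+y² and gives linear equations (the radical axes):
-205.6 x + 52.8 y = -2250.71
-60.8 x − 3.4 y = -1439.98
Solving the 2×2 system: x ≈ 21.4, y ≈ 40.7 km.

(21.4, 40.7)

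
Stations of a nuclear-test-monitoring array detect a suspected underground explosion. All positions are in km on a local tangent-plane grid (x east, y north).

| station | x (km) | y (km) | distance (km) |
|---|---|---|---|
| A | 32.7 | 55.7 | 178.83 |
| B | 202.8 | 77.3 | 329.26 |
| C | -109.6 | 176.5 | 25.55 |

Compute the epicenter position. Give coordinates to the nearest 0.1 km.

Circle about each station: (x − 32.7)² + (y − 55.7)² = 178.83²; (x − 202.8)² + (y − 77.3)² = 329.26²; (x + 109.6)² + (y − 176.5)² = 25.55².
Subtracting the A equation from the B and C equations removes the quadratic terms:
340.2 x + 43.2 y = -33500.63
-284.6 x + 241.6 y = 70320.00
Solving the 2×2 system: x ≈ -117.8, y ≈ 152.3 km.

x ≈ -117.8 km, y ≈ 152.3 km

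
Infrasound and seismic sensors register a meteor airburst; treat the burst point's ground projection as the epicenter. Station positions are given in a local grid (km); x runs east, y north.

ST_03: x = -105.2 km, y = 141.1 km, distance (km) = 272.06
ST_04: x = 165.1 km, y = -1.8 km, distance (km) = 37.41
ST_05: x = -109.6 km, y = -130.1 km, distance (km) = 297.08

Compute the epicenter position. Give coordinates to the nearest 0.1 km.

142.1 km east, 27.7 km north

Circle about each station: (x + 105.2)² + (y − 141.1)² = 272.06²; (x − 165.1)² + (y + 1.8)² = 37.41²; (x + 109.6)² + (y + 130.1)² = 297.08².
Subtracting the ST_03 equation from the ST_04 and ST_05 equations removes the quadratic terms:
540.6 x − 285.8 y = 68902.14
-8.8 x − 542.4 y = -16277.96
Solving the 2×2 system: x ≈ 142.1, y ≈ 27.7 km.
Check against ST_03 (with the unrounded x, y): √((x + 105.2)²+(y − 141.1)²) = 272.06 ≈ 272.06 km. ✓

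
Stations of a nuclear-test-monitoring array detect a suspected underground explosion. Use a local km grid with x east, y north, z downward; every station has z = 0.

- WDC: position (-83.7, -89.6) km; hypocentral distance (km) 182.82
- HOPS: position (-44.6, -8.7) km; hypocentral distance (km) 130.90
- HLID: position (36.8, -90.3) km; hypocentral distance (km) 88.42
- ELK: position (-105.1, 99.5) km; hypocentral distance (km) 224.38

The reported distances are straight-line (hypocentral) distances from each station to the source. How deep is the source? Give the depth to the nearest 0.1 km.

depth ≈ 26.1 km

Each station gives a sphere (x−x_i)² + (y−y_i)² + z² = d_i² (stations at z=0).
Subtracting the WDC sphere from HOPS and HLID: z² cancels, leaving linear equations in x and y:
78.2 x + 161.8 y = 3319.34
241.0 x − 1.4 y = 20079.54
Solving: x ≈ 83.203, y ≈ -19.698 km (keep extra digits for the depth step; rounded: 83.2, -19.7).
Then from the WDC sphere: z² = 182.82² − (x + 83.7)² − (y + 89.6)² with x = 83.203, y = -19.698, so z ≈ 26.082 ≈ 26.1 km.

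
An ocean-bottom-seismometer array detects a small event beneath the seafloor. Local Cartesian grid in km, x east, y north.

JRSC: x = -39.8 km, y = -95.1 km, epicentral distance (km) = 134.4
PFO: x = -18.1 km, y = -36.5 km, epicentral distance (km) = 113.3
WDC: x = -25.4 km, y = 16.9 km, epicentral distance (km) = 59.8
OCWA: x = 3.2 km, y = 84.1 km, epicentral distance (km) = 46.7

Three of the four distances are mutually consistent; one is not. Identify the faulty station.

Solve using three stations at a time. Using PFO, WDC, OCWA (subtract circle equations pairwise → linear system) gives (x, y) ≈ (-42.2, 74.1).
Distances from that point to each station vs reported:
  JRSC: calculated 169.2 vs reported 134.4 → residual 34.8 km
  PFO: calculated 113.2 vs reported 113.3 → residual 0.1 km
  WDC: calculated 59.6 vs reported 59.8 → residual 0.2 km
  OCWA: calculated 46.5 vs reported 46.7 → residual 0.2 km
PFO, WDC, OCWA are mutually consistent (residuals ≈ 0); JRSC is off by 34.8 km.

JRSC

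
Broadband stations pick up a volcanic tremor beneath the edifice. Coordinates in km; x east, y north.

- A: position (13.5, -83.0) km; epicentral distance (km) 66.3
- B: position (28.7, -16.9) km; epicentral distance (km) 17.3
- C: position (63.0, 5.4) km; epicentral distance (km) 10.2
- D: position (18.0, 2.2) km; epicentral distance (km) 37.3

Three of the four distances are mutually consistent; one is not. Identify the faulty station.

Solve using three stations at a time. Using A, B, D (subtract circle equations pairwise → linear system) gives (x, y) ≈ (44.2, -24.3).
Distances from that point to each station vs reported:
  A: calculated 66.3 vs reported 66.3 → residual 0.0 km
  B: calculated 17.1 vs reported 17.3 → residual 0.2 km
  C: calculated 35.1 vs reported 10.2 → residual 24.9 km
  D: calculated 37.2 vs reported 37.3 → residual 0.1 km
A, B, D are mutually consistent (residuals ≈ 0); C is off by 24.9 km.

C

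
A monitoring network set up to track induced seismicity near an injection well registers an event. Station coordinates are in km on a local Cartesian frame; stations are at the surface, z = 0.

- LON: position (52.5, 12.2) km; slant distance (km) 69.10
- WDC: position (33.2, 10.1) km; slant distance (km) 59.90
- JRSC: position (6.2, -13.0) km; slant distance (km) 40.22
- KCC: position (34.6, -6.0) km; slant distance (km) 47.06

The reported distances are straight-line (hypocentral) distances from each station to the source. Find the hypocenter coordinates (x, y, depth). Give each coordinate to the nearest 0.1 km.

x ≈ 17.9 km, y ≈ -42.0 km, depth ≈ 25.3 km

Each station gives a sphere (x−x_i)² + (y−y_i)² + z² = d_i² (stations at z=0).
Subtracting the LON sphere from WDC and JRSC: z² cancels, leaving linear equations in x and y:
-38.6 x − 4.2 y = -514.04
-92.6 x − 50.4 y = 459.51
Solving: x ≈ 17.884, y ≈ -41.976 km (keep extra digits for the depth step; rounded: 17.9, -42.0).
Then from the LON sphere: z² = 69.10² − (x − 52.5)² − (y − 12.2)² with x = 17.884, y = -41.976, so z ≈ 25.328 ≈ 25.3 km.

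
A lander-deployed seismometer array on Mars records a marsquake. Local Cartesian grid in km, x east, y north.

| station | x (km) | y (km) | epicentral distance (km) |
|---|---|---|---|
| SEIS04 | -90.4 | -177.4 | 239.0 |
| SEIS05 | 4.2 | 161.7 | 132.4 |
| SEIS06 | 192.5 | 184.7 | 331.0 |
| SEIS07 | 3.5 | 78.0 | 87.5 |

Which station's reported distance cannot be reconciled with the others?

SEIS06

Solve using three stations at a time. Using SEIS04, SEIS05, SEIS07 (subtract circle equations pairwise → linear system) gives (x, y) ≈ (-82.8, 61.6).
Distances from that point to each station vs reported:
  SEIS04: calculated 239.1 vs reported 239.0 → residual 0.1 km
  SEIS05: calculated 132.6 vs reported 132.4 → residual 0.2 km
  SEIS06: calculated 301.5 vs reported 331.0 → residual 29.5 km
  SEIS07: calculated 87.8 vs reported 87.5 → residual 0.3 km
SEIS04, SEIS05, SEIS07 are mutually consistent (residuals ≈ 0); SEIS06 is off by 29.5 km.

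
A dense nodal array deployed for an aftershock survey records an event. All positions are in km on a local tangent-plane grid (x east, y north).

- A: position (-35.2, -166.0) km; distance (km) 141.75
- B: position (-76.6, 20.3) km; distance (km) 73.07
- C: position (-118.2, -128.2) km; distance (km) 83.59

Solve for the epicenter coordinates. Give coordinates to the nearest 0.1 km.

-109.2 km east, -45.1 km north

Circle about each station: (x + 35.2)² + (y + 166.0)² = 141.75²; (x + 76.6)² + (y − 20.3)² = 73.07²; (x + 118.2)² + (y + 128.2)² = 83.59².
Subtracting pairs of circle equations eliminates x²+y² and gives linear equations (the radical axes):
-82.8 x + 372.6 y = -7761.55
-166.0 x + 75.6 y = 14717.21
Solving the 2×2 system: x ≈ -109.2, y ≈ -45.1 km.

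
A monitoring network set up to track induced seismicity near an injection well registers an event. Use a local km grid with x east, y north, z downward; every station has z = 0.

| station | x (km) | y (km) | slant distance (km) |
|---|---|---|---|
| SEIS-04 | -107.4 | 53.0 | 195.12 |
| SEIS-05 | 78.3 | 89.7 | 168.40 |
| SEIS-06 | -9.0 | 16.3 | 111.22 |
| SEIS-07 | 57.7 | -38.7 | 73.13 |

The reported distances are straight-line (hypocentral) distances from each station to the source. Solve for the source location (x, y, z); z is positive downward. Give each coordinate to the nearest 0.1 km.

Each station gives a sphere (x−x_i)² + (y−y_i)² + z² = d_i² (stations at z=0).
Subtracting the SEIS-04 sphere from SEIS-05 and SEIS-06: z² cancels, leaving linear equations in x and y:
371.4 x + 73.4 y = 9546.47
196.8 x − 73.4 y = 11704.86
Solving: x ≈ 37.401, y ≈ -59.187 km (keep extra digits for the depth step; rounded: 37.4, -59.2).
Then from the SEIS-04 sphere: z² = 195.12² − (x + 107.4)² − (y − 53.0)² with x = 37.401, y = -59.187, so z ≈ 67.220 ≈ 67.2 km.

x ≈ 37.4 km, y ≈ -59.2 km, depth ≈ 67.2 km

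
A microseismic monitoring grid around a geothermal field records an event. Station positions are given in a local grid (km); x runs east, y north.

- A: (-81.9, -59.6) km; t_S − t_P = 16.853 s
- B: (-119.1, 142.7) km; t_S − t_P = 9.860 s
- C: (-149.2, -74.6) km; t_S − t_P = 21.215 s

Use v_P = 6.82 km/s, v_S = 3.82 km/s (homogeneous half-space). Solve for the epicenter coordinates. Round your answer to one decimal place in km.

-56.3 km east, 84.5 km north

Distance from S−P lag: d = Δt · v_P v_S / (v_P − v_S) = Δt · (6.82·3.82)/(6.82−3.82) ≈ 8.6841·Δt.
So d_A = 146.35, d_B = 85.63, d_C = 184.23 km.
Circle about each station: (x + 81.9)² + (y + 59.6)² = 146.35²; (x + 119.1)² + (y − 142.7)² = 85.63²; (x + 149.2)² + (y + 74.6)² = 184.23².
Subtracting the A equation from the B and C equations removes the quadratic terms:
-74.4 x + 404.6 y = 38374.16
-134.6 x − 30.0 y = 5043.66
Solving the 2×2 system: x ≈ -56.3, y ≈ 84.5 km.
Check against A (with the unrounded x, y): √((x + 81.9)²+(y + 59.6)²) = 146.35 ≈ 146.35 km. ✓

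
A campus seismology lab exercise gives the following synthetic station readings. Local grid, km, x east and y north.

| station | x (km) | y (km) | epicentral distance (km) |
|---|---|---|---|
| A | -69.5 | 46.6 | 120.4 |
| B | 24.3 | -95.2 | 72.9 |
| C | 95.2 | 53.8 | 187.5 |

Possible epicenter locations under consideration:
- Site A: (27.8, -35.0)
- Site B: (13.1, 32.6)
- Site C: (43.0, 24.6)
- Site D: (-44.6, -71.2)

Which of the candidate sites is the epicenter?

For each candidate, compare |candidate − station| to the reported distance:
Site A: residuals A 6.6, B 12.6, C 76.0 → max 76.0 km
Site B: residuals A 36.6, B 55.4, C 102.7 → max 102.7 km
Site C: residuals A 5.8, B 48.4, C 127.7 → max 127.7 km
Site D: residuals A 0.0, B 0.1, C 0.0 → max 0.1 km
Only Site D has all residuals ≈ 0.

Site D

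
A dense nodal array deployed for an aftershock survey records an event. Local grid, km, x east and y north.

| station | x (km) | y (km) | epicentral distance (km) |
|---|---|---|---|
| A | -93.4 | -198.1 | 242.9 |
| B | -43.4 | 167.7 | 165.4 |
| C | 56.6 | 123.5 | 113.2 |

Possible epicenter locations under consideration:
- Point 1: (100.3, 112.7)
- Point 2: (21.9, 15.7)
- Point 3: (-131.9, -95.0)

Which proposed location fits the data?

Point 2

For each candidate, compare |candidate − station| to the reported distance:
Point 1: residuals A 123.3, B 11.5, C 68.2 → max 123.3 km
Point 2: residuals A 0.0, B 0.0, C 0.0 → max 0.0 km
Point 3: residuals A 132.8, B 111.8, C 175.4 → max 175.4 km
Only Point 2 has all residuals ≈ 0.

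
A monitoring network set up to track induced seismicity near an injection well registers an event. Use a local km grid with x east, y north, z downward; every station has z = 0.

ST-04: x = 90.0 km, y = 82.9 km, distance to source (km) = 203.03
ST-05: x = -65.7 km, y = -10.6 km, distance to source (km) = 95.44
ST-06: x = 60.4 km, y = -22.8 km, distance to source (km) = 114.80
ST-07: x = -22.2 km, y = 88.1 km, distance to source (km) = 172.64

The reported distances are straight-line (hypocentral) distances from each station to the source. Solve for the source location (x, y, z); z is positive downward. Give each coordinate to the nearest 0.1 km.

x ≈ -24.4 km, y ≈ -74.7 km, depth ≈ 57.4 km

Each station gives a sphere (x−x_i)² + (y−y_i)² + z² = d_i² (stations at z=0).
Subtracting the ST-04 sphere from ST-05 and ST-06: z² cancels, leaving linear equations in x and y:
-311.4 x − 187.0 y = 21568.83
-59.2 x − 211.4 y = 17237.73
Solving: x ≈ -24.401, y ≈ -74.708 km (keep extra digits for the depth step; rounded: -24.4, -74.7).
Then from the ST-04 sphere: z² = 203.03² − (x − 90.0)² − (y − 82.9)² with x = -24.401, y = -74.708, so z ≈ 57.387 ≈ 57.4 km.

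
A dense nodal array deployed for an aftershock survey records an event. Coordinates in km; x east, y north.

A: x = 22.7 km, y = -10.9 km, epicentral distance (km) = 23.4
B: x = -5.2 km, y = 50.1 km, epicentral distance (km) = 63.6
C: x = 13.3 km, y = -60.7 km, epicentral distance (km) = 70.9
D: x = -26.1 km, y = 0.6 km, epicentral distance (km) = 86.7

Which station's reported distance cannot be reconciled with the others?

Solve using three stations at a time. Using A, B, C (subtract circle equations pairwise → linear system) gives (x, y) ≈ (39.7, 5.1).
Distances from that point to each station vs reported:
  A: calculated 23.3 vs reported 23.4 → residual 0.1 km
  B: calculated 63.6 vs reported 63.6 → residual 0.0 km
  C: calculated 70.9 vs reported 70.9 → residual 0.0 km
  D: calculated 65.9 vs reported 86.7 → residual 20.8 km
A, B, C are mutually consistent (residuals ≈ 0); D is off by 20.8 km.

D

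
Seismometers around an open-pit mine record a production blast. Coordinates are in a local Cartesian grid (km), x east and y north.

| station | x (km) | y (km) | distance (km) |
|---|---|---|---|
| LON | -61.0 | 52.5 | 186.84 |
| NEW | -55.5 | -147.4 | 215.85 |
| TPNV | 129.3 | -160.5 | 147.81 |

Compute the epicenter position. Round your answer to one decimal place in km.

Circle about each station: (x + 61.0)² + (y − 52.5)² = 186.84²; (x + 55.5)² + (y + 147.4)² = 215.85²; (x − 129.3)² + (y + 160.5)² = 147.81².
Subtracting pairs of circle equations eliminates x²+y² and gives linear equations (the radical axes):
11.0 x − 399.8 y = 6647.72
380.6 x − 426.0 y = 49062.88
Solving the 2×2 system: x ≈ 113.8, y ≈ -13.5 km.
Check against LON (with the unrounded x, y): √((x + 61.0)²+(y − 52.5)²) = 186.85 ≈ 186.84 km. ✓

(113.8, -13.5)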